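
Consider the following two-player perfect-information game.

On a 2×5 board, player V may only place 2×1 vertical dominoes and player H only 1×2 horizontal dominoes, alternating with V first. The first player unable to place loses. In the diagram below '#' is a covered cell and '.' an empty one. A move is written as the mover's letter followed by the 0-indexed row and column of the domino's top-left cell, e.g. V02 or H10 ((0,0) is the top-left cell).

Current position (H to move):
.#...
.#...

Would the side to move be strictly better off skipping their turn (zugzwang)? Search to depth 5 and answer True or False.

zugzwang(.#.../.#..., H) = False

p1 H@[.#.../.#...]: H02[.###./.#...]-1* H03[.#.##/.#...]-1 H12[.#.../.###.]-1 H13[.#.../.#.##]-1
p2 V@[.###./.#...]: V00[####./##...]-1 V04[.####/.#..#]+1*
p3 H@[.####/.#..#]: H12[.####/.####]-1*
p4 V@[.####/.####]: V00[#####/#####]+1*
p5 H@[#####/#####] terminal -1; root [.#.../.#...] d5
pass branch (V moves first from the same position):
  | p1 V@[.#.../.#...]: V00[##.../##...]-1 V02[.##../.##..]-1 V03[.#.#./.#.#.]+1* V04[.#..#/.#..#]-1
  | p2 H@[.#.#./.#.#.] terminal -1; root [.#.../.#...] d5
H moving scores -1; H passing scores -1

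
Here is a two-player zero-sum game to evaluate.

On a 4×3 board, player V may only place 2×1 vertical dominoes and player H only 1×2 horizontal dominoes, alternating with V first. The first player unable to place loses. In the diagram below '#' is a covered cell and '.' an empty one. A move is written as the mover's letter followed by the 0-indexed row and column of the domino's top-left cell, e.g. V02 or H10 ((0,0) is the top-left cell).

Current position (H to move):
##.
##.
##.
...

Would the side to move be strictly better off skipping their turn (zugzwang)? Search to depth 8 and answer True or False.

zugzwang(##./##./##./..., H) = False

ply 1, H at ##./##./##./... | H30=-1→##./##./##./##.*; H31=-1→##./##./##./.##
ply 2, V at ##./##./##./##. | V02=+1→###/###/##./##.*; V12=+1→##./###/###/##.; V22=+1→##./##./###/###
ply 3: ###/###/##./##. is terminal -1 (H); from ##./##./##./... depth 8
pass branch (V moves first from the same position):
  | ply 1, V at ##./##./##./... | V02=-1→###/###/##./...; V12=-1→##./###/###/...; V22=+1→##./##./###/..#*
  | ply 2, H at ##./##./###/..# | H30=-1→##./##./###/###*
  | ply 3, V at ##./##./###/### | V02=+1→###/###/###/###*
  | ply 4: ###/###/###/### is terminal -1 (H); from ##./##./##./... depth 8
H moving scores -1; H passing scores -1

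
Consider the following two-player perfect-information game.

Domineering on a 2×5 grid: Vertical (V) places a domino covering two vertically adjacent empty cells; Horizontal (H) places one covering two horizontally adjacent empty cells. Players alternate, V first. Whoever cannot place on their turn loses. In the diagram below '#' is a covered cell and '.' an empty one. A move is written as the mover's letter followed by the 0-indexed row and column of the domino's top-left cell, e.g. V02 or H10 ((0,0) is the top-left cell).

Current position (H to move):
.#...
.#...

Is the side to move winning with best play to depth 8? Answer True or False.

H winning at [.#.../.#...]: False

[.#.../.#...] H move#1: H02:-1/.###./.#...*, H03:-1/.#.##/.#..., H12:-1/.#.../.###., H13:-1/.#.../.#.##
[.###./.#...] V move#2: V00:-1/####./##..., V04:+1/.####/.#..#*
[.####/.#..#] H move#3: H12:-1/.####/.####*
[.####/.####] V move#4: V00:+1/#####/#####*
[#####/#####] end (terminal -1, H#5); searched .#.../.#... to 8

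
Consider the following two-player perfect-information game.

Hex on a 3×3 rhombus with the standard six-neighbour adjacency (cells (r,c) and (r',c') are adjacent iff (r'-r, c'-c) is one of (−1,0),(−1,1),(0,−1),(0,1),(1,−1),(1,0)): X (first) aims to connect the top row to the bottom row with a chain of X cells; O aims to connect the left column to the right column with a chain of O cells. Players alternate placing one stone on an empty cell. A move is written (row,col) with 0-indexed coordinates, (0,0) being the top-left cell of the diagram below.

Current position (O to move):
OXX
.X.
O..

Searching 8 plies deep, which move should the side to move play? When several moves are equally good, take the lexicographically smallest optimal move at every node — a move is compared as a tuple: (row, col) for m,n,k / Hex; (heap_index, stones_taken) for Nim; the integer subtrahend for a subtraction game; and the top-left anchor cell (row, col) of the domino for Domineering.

O's best at [OXX/.X./O..]: (2,1)

p1 O@[OXX/.X./O..]: (1,0)[OXX/OX./O..]-1 (1,2)[OXX/.XO/O..]-1 (2,1)[OXX/.X./OO.]+1* (2,2)[OXX/.X./O.O]-1
p2 X@[OXX/.X./OO.]: (1,0)[OXX/XX./OO.]-1* (1,2)[OXX/.XX/OO.]-1 (2,2)[OXX/.X./OOX]-1
p3 O@[OXX/XX./OO.]: (1,2)[OXX/XXO/OO.]+1* (2,2)[OXX/XX./OOO]+1
p4 X@[OXX/XXO/OO.] terminal -1; root [OXX/.X./O..] d8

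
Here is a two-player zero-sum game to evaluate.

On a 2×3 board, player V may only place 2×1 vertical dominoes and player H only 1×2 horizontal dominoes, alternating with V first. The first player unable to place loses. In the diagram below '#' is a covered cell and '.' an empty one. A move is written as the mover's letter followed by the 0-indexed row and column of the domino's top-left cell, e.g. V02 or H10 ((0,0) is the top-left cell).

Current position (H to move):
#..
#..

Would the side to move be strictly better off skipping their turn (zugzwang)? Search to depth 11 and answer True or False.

[#../#..] H move#1: H01:+1/###/#..*, H11:+1/#../###
[###/#..] end (terminal -1, V#2); searched #../#.. to 11
if H skipped the turn, V would face:
~ [#../#..] V move#1: V01:+1/##./##.*, V02:+1/#.#/#.#
~ [##./##.] end (terminal -1, H#2); searched #../#.. to 11
compare (H): move=+1 vs pass=-1

zugzwang(#../#.., H) = False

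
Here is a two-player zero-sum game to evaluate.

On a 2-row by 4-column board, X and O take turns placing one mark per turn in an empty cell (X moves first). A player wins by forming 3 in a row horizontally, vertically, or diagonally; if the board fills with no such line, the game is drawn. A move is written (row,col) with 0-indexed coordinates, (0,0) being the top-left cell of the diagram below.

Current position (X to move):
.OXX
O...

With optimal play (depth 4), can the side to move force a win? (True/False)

X winning at [.OXX/O...]: False

[.OXX/O...] X move#1: (0,0):+0/XOXX/O...*, (1,1):+0/.OXX/OX.., (1,2):+0/.OXX/O.X., (1,3):+0/.OXX/O..X
[XOXX/O...] O move#2: (1,1):+0/XOXX/OO..*, (1,2):+0/XOXX/O.O., (1,3):+0/XOXX/O..O
[XOXX/OO..] X move#3: (1,2):+0/XOXX/OOX.*, (1,3):-1/XOXX/OO.X
[XOXX/OOX.] O move#4: (1,3):+0/XOXX/OOXO*
[XOXX/OOXO] end (terminal +0, X#5); searched .OXX/O... to 4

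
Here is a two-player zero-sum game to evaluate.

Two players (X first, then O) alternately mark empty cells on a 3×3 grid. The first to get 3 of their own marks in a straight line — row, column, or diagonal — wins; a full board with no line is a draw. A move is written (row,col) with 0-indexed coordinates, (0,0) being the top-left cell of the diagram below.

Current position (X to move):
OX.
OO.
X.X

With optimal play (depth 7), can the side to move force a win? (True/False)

ply 1, X at OX./OO./X.X | (0,2)=-1→OXX/OO./X.X; (1,2)=+1→OX./OOX/X.X*; (2,1)=+1→OX./OO./XXX
ply 2, O at OX./OOX/X.X | (0,2)=-1→OXO/OOX/X.X*; (2,1)=-1→OX./OOX/XOX
ply 3, X at OXO/OOX/X.X | (2,1)=+1→OXO/OOX/XXX*
ply 4: OXO/OOX/XXX is terminal -1 (O); from OX./OO./X.X depth 7

X winning at [OX./OO./X.X]: True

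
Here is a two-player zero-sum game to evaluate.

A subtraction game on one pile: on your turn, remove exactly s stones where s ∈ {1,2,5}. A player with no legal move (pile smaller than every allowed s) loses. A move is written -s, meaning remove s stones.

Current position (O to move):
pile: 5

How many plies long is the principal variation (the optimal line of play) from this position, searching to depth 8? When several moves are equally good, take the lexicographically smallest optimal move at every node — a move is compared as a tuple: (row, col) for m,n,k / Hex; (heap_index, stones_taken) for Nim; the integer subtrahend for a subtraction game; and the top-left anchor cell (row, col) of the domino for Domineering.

[5] O move#1: -1:-1/4, -2:+1/3*, -5:+1/0
[3] X move#2: -1:-1/2*, -2:-1/1
[2] O move#3: -1:-1/1, -2:+1/0*
[0] end (terminal -1, X#4); searched 5 to 8

PV length from [5]: 3 plies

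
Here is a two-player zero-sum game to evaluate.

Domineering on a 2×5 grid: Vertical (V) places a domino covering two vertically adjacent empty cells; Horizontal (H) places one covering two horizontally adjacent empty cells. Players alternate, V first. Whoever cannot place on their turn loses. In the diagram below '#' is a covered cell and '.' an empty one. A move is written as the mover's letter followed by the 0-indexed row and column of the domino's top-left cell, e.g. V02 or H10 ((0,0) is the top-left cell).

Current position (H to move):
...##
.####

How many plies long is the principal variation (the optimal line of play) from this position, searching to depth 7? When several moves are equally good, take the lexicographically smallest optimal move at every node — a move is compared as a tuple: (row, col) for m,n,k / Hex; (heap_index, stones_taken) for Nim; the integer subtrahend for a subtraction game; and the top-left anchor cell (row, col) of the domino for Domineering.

p1 H@[...##/.####]: H00[##.##/.####]+1* H01[.####/.####]-1
p2 V@[##.##/.####] terminal -1; root [...##/.####] d7

PV length from [...##/.####]: 1 ply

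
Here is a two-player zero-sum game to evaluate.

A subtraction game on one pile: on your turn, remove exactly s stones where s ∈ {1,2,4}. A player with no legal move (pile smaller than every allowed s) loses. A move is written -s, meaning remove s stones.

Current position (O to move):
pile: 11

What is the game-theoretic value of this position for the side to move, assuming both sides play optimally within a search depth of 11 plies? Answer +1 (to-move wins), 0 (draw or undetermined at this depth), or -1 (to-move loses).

p1 O@[11]: -1[10]-1 -2[9]+1* -4[7]-1
p2 X@[9]: -1[8]-1* -2[7]-1 -4[5]-1
p3 O@[8]: -1[7]-1 -2[6]+1* -4[4]-1
p4 X@[6]: -1[5]-1* -2[4]-1 -4[2]-1
p5 O@[5]: -1[4]-1 -2[3]+1* -4[1]-1
p6 X@[3]: -1[2]-1* -2[1]-1
p7 O@[2]: -1[1]-1 -2[0]+1*
p8 X@[0] terminal -1; root [11] d11

value(11, O) = +1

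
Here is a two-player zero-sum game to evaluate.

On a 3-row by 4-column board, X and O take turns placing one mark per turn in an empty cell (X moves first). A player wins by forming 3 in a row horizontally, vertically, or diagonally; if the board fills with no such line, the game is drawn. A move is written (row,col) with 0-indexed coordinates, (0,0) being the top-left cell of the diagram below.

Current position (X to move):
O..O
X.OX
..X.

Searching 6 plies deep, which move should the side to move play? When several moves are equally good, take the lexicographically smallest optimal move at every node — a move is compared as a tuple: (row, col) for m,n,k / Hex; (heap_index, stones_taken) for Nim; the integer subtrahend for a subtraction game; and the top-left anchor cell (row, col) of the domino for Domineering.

p1 X@[O..O/X.OX/..X.]: (0,1)[OX.O/X.OX/..X.]-1 (0,2)[O.XO/X.OX/..X.]-1 (1,1)[O..O/XXOX/..X.]-1 (2,0)[O..O/X.OX/X.X.]-1 (2,1)[O..O/X.OX/.XX.]+1* (2,3)[O..O/X.OX/..XX]-1
p2 O@[O..O/X.OX/.XX.]: (0,1)[OO.O/X.OX/.XX.]-1* (0,2)[O.OO/X.OX/.XX.]-1 (1,1)[O..O/XOOX/.XX.]-1 (2,0)[O..O/X.OX/OXX.]-1 (2,3)[O..O/X.OX/.XXO]-1
p3 X@[OO.O/X.OX/.XX.]: (0,2)[OOXO/X.OX/.XX.]-1 (1,1)[OO.O/XXOX/.XX.]-1 (2,0)[OO.O/X.OX/XXX.]+1* (2,3)[OO.O/X.OX/.XXX]+1
p4 O@[OO.O/X.OX/XXX.] terminal -1; root [O..O/X.OX/..X.] d6

X's best at [O..O/X.OX/..X.]: (2,1)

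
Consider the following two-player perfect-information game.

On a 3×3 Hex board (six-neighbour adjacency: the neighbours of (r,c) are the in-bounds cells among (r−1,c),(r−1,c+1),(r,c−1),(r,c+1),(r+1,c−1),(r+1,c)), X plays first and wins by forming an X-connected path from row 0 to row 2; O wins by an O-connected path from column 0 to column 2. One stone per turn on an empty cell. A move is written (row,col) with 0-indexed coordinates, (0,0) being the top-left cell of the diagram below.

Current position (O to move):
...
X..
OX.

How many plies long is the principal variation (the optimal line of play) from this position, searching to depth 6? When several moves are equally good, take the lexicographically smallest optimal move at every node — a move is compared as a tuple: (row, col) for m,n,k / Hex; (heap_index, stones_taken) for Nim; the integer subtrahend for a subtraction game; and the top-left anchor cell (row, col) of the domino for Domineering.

PV length from [.../X../OX.]: 5 plies

ply 1, O at .../X../OX. | (0,0)=-1→O../X../OX.; (0,1)=-1→.O./X../OX.; (0,2)=-1→..O/X../OX.; (1,1)=+1→.../XO./OX.*; (1,2)=-1→.../X.O/OX.; (2,2)=-1→.../X../OXO
ply 2, X at .../XO./OX. | (0,0)=-1→X../XO./OX.*; (0,1)=-1→.X./XO./OX.; (0,2)=-1→..X/XO./OX.; (1,2)=-1→.../XOX/OX.; (2,2)=-1→.../XO./OXX
ply 3, O at X../XO./OX. | (0,1)=+1→XO./XO./OX.*; (0,2)=+1→X.O/XO./OX.; (1,2)=+1→X../XOO/OX.; (2,2)=+1→X../XO./OXO
ply 4, X at XO./XO./OX. | (0,2)=-1→XOX/XO./OX.*; (1,2)=-1→XO./XOX/OX.; (2,2)=-1→XO./XO./OXX
ply 5, O at XOX/XO./OX. | (1,2)=+1→XOX/XOO/OX.*; (2,2)=-1→XOX/XO./OXO
ply 6: XOX/XOO/OX. is terminal -1 (X); from .../X../OX. depth 6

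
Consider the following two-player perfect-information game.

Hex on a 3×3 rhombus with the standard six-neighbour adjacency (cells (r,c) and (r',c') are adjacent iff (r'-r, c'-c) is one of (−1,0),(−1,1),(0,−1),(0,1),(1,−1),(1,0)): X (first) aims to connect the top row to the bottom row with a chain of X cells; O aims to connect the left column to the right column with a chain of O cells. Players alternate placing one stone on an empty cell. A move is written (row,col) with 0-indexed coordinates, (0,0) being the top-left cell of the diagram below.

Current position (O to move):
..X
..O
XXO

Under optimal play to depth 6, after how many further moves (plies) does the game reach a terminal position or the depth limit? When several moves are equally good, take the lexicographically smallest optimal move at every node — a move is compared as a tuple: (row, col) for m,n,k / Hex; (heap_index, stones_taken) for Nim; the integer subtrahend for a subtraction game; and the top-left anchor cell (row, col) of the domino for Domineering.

PV length from [..X/..O/XXO]: 4 plies

ply 1, O at ..X/..O/XXO | (0,0)=-1→O.X/..O/XXO*; (0,1)=-1→.OX/..O/XXO; (1,0)=-1→..X/O.O/XXO; (1,1)=-1→..X/.OO/XXO
ply 2, X at O.X/..O/XXO | (0,1)=+1→OXX/..O/XXO*; (1,0)=+1→O.X/X.O/XXO; (1,1)=+1→O.X/.XO/XXO
ply 3, O at OXX/..O/XXO | (1,0)=-1→OXX/O.O/XXO*; (1,1)=-1→OXX/.OO/XXO
ply 4, X at OXX/O.O/XXO | (1,1)=+1→OXX/OXO/XXO*
ply 5: OXX/OXO/XXO is terminal -1 (O); from ..X/..O/XXO depth 6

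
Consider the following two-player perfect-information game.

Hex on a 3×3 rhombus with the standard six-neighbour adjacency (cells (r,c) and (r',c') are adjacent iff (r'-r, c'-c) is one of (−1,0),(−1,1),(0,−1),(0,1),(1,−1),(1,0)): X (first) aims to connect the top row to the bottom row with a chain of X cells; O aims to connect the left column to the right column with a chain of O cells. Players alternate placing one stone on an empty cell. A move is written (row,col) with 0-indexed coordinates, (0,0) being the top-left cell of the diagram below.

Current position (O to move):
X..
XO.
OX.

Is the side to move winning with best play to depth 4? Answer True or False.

O winning at [X../XO./OX.]: True

[X../XO./OX.] O move#1: (0,1):+1/XO./XO./OX.*, (0,2):+1/X.O/XO./OX., (1,2):+1/X../XOO/OX., (2,2):+1/X../XO./OXO
[XO./XO./OX.] X move#2: (0,2):-1/XOX/XO./OX.*, (1,2):-1/XO./XOX/OX., (2,2):-1/XO./XO./OXX
[XOX/XO./OX.] O move#3: (1,2):+1/XOX/XOO/OX.*, (2,2):-1/XOX/XO./OXO
[XOX/XOO/OX.] end (terminal -1, X#4); searched X../XO./OX. to 4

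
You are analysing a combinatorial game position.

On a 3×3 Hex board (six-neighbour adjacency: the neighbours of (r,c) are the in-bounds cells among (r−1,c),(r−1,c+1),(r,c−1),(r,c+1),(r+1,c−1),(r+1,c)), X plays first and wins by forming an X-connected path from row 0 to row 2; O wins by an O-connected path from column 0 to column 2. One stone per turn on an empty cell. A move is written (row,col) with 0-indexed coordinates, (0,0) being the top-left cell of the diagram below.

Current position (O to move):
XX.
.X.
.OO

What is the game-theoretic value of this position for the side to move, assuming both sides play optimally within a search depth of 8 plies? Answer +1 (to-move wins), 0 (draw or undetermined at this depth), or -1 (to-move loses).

value(XX./.X./.OO, O) = +1

ply 1, O at XX./.X./.OO | (0,2)=-1→XXO/.X./.OO; (1,0)=-1→XX./OX./.OO; (1,2)=-1→XX./.XO/.OO; (2,0)=+1→XX./.X./OOO*
ply 2: XX./.X./OOO is terminal -1 (X); from XX./.X./.OO depth 8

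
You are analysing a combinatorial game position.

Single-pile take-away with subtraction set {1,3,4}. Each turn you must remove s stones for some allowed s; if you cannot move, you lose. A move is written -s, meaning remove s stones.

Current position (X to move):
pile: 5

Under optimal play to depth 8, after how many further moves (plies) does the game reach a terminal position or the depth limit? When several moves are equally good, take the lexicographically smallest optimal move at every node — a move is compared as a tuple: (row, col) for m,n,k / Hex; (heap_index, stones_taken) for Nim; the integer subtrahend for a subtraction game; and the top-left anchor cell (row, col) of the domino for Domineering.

p1 X@[5]: -1[4]-1 -3[2]+1* -4[1]-1
p2 O@[2]: -1[1]-1*
p3 X@[1]: -1[0]+1*
p4 O@[0] terminal -1; root [5] d8

PV length from [5]: 3 plies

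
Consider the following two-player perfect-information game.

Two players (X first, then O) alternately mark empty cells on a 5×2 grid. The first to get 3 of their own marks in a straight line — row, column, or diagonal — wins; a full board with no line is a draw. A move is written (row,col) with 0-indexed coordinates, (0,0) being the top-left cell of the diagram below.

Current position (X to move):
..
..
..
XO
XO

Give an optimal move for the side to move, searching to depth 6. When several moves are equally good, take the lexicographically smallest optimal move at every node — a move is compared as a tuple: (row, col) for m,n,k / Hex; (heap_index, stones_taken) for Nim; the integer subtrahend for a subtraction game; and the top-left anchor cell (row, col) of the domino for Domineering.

ply 1, X at ../../../XO/XO | (0,0)=-1→X./../../XO/XO; (0,1)=-1→.X/../../XO/XO; (1,0)=-1→../X./../XO/XO; (1,1)=-1→../.X/../XO/XO; (2,0)=+1→../../X./XO/XO*; (2,1)=+0→../../.X/XO/XO
ply 2: ../../X./XO/XO is terminal -1 (O); from ../../../XO/XO depth 6

X's best at [../../../XO/XO]: (2,0)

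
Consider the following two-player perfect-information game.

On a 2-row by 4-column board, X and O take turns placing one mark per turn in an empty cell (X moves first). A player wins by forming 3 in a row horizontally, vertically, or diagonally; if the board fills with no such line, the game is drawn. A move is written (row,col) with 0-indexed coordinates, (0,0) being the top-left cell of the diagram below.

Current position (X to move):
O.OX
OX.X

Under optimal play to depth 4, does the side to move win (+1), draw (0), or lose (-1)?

[O.OX/OX.X] X move#1: (0,1):+0/OXOX/OX.X, (1,2):+1/O.OX/OXXX*
[O.OX/OXXX] end (terminal -1, O#2); searched O.OX/OX.X to 4

value(O.OX/OX.X, X) = +1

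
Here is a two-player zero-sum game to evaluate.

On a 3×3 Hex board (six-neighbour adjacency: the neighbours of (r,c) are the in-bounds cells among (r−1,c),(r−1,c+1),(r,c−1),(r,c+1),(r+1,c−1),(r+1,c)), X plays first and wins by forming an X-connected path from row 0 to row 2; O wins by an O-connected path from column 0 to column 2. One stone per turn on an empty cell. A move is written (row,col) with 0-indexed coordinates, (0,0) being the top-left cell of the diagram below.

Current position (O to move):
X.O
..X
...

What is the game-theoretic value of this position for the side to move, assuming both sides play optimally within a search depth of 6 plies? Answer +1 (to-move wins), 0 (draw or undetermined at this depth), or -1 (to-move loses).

ply 1, O at X.O/..X/... | (0,1)=-1→XOO/..X/...; (1,0)=+1→X.O/O.X/...*; (1,1)=+1→X.O/.OX/...; (2,0)=-1→X.O/..X/O..; (2,1)=-1→X.O/..X/.O.; (2,2)=-1→X.O/..X/..O
ply 2, X at X.O/O.X/... | (0,1)=-1→XXO/O.X/...*; (1,1)=-1→X.O/OXX/...; (2,0)=-1→X.O/O.X/X..; (2,1)=-1→X.O/O.X/.X.; (2,2)=-1→X.O/O.X/..X
ply 3, O at XXO/O.X/... | (1,1)=+1→XXO/OOX/...*; (2,0)=-1→XXO/O.X/O..; (2,1)=-1→XXO/O.X/.O.; (2,2)=-1→XXO/O.X/..O
ply 4: XXO/OOX/... is terminal -1 (X); from X.O/..X/... depth 6

value(X.O/..X/..., O) = +1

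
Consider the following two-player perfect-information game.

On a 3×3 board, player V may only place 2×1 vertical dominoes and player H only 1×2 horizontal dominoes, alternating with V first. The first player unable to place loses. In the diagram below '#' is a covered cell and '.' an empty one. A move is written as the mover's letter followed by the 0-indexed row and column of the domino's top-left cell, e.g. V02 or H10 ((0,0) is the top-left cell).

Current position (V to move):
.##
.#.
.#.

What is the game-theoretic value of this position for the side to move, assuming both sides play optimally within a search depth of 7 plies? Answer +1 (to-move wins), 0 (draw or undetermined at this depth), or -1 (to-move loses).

ply 1, V at .##/.#./.#. | V00=+1→###/##./.#.*; V10=+1→.##/##./##.; V12=+1→.##/.##/.##
ply 2: ###/##./.#. is terminal -1 (H); from .##/.#./.#. depth 7

value(.##/.#./.#., V) = +1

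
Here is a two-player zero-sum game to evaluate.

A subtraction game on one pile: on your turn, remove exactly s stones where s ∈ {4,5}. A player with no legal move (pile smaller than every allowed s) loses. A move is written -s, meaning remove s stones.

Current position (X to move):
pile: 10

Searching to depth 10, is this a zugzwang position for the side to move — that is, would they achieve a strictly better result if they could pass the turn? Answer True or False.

zugzwang(10, X) = True

p1 X@[10]: -4[6]-1* -5[5]-1
p2 O@[6]: -4[2]+1* -5[1]+1
p3 X@[2] terminal -1; root [10] d10
if X skipped the turn, O would face:
~ p1 O@[10]: -4[6]-1* -5[5]-1
~ p2 X@[6]: -4[2]+1* -5[1]+1
~ p3 O@[2] terminal -1; root [10] d10
compare (X): move=-1 vs pass=+1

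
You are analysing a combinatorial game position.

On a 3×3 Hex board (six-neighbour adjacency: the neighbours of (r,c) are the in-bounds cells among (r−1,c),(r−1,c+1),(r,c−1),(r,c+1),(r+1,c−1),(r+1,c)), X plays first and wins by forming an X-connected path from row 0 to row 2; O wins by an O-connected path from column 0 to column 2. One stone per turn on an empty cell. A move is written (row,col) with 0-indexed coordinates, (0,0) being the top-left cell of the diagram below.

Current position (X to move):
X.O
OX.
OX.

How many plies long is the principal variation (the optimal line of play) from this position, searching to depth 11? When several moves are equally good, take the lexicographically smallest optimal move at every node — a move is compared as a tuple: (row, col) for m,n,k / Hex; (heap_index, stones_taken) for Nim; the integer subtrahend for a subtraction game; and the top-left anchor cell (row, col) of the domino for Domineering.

ply 1, X at X.O/OX./OX. | (0,1)=+1→XXO/OX./OX.*; (1,2)=-1→X.O/OXX/OX.; (2,2)=-1→X.O/OX./OXX
ply 2: XXO/OX./OX. is terminal -1 (O); from X.O/OX./OX. depth 11

PV length from [X.O/OX./OX.]: 1 ply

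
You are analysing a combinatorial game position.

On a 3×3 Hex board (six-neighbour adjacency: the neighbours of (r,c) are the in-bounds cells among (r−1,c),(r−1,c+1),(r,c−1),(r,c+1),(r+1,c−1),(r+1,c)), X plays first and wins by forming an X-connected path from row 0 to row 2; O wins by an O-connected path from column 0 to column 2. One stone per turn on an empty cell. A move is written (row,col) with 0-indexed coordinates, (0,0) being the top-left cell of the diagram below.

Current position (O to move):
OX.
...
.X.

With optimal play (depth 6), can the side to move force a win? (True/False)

O winning at [OX./.../.X.]: True

p1 O@[OX./.../.X.]: (0,2)[OXO/.../.X.]-1 (1,0)[OX./O../.X.]-1 (1,1)[OX./.O./.X.]+1* (1,2)[OX./..O/.X.]-1 (2,0)[OX./.../OX.]-1 (2,2)[OX./.../.XO]-1
p2 X@[OX./.O./.X.]: (0,2)[OXX/.O./.X.]-1* (1,0)[OX./XO./.X.]-1 (1,2)[OX./.OX/.X.]-1 (2,0)[OX./.O./XX.]-1 (2,2)[OX./.O./.XX]-1
p3 O@[OXX/.O./.X.]: (1,0)[OXX/OO./.X.]-1 (1,2)[OXX/.OO/.X.]+1* (2,0)[OXX/.O./OX.]-1 (2,2)[OXX/.O./.XO]-1
p4 X@[OXX/.OO/.X.]: (1,0)[OXX/XOO/.X.]-1* (2,0)[OXX/.OO/XX.]-1 (2,2)[OXX/.OO/.XX]-1
p5 O@[OXX/XOO/.X.]: (2,0)[OXX/XOO/OX.]+1* (2,2)[OXX/XOO/.XO]-1
p6 X@[OXX/XOO/OX.] terminal -1; root [OX./.../.X.] d6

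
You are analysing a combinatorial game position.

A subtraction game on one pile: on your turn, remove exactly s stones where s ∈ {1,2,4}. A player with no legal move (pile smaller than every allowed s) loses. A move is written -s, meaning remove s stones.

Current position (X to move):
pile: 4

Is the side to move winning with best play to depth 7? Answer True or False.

X winning at [4]: True

p1 X@[4]: -1[3]+1* -2[2]-1 -4[0]+1
p2 O@[3]: -1[2]-1* -2[1]-1
p3 X@[2]: -1[1]-1 -2[0]+1*
p4 O@[0] terminal -1; root [4] d7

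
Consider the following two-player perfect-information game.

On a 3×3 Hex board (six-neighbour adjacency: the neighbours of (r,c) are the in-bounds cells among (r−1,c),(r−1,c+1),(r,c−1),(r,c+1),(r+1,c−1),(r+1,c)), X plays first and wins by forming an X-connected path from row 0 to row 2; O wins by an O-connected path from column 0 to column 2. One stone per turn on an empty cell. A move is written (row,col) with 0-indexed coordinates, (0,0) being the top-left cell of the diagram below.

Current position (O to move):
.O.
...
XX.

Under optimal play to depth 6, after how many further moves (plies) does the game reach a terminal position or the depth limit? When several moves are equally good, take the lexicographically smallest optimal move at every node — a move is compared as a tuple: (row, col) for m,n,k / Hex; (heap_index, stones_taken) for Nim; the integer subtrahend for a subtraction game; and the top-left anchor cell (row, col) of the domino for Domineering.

PV length from [.O./.../XX.]: 3 plies

[.O./.../XX.] O move#1: (0,0):-1/OO./.../XX., (0,2):+1/.OO/.../XX.*, (1,0):-1/.O./O../XX., (1,1):+1/.O./.O./XX., (1,2):+1/.O./..O/XX., (2,2):-1/.O./.../XXO
[.OO/.../XX.] X move#2: (0,0):-1/XOO/.../XX.*, (1,0):-1/.OO/X../XX., (1,1):-1/.OO/.X./XX., (1,2):-1/.OO/..X/XX., (2,2):-1/.OO/.../XXX
[XOO/.../XX.] O move#3: (1,0):+1/XOO/O../XX.*, (1,1):-1/XOO/.O./XX., (1,2):-1/XOO/..O/XX., (2,2):-1/XOO/.../XXO
[XOO/O../XX.] end (terminal -1, X#4); searched .O./.../XX. to 6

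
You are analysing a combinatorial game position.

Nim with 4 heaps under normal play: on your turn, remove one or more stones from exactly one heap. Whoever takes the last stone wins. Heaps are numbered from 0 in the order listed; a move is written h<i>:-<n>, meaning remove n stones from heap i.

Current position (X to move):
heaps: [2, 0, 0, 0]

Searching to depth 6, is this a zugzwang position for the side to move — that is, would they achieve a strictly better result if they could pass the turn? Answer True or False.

p1 X@[(2,0,0,0)]: h0:-1[(1,0,0,0)]-1 h0:-2[(0,0,0,0)]+1*
p2 O@[(0,0,0,0)] terminal -1; root [(2,0,0,0)] d6
suppose X passes — search the same position with O to move:
pass> p1 O@[(2,0,0,0)]: h0:-1[(1,0,0,0)]-1 h0:-2[(0,0,0,0)]+1*
pass> p2 X@[(0,0,0,0)] terminal -1; root [(2,0,0,0)] d6
for X: play +1, pass -1

zugzwang((2,0,0,0), X) = False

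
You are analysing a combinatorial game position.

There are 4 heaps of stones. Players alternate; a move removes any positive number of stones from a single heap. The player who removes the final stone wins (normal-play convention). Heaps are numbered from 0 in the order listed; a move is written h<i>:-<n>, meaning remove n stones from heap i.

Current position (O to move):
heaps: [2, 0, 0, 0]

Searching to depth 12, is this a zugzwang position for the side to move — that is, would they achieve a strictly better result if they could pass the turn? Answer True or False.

[(2,0,0,0)] O move#1: h0:-1:-1/(1,0,0,0), h0:-2:+1/(0,0,0,0)*
[(0,0,0,0)] end (terminal -1, X#2); searched (2,0,0,0) to 12
if O skipped the turn, X would face:
~ [(2,0,0,0)] X move#1: h0:-1:-1/(1,0,0,0), h0:-2:+1/(0,0,0,0)*
~ [(0,0,0,0)] end (terminal -1, O#2); searched (2,0,0,0) to 12
compare (O): move=+1 vs pass=-1

zugzwang((2,0,0,0), O) = False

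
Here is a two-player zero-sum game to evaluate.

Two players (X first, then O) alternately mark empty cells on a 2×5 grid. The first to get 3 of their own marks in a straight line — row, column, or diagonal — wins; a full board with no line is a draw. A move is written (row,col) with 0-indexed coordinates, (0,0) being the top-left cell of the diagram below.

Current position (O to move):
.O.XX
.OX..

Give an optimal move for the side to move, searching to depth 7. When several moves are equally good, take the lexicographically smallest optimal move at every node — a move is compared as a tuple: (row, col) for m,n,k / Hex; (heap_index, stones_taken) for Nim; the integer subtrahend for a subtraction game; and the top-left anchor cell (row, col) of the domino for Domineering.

p1 O@[.O.XX/.OX..]: (0,0)[OO.XX/.OX..]-1 (0,2)[.OOXX/.OX..]+0* (1,0)[.O.XX/OOX..]-1 (1,3)[.O.XX/.OXO.]-1 (1,4)[.O.XX/.OX.O]-1
p2 X@[.OOXX/.OX..]: (0,0)[XOOXX/.OX..]+0* (1,0)[.OOXX/XOX..]-1 (1,3)[.OOXX/.OXX.]-1 (1,4)[.OOXX/.OX.X]-1
p3 O@[XOOXX/.OX..]: (1,0)[XOOXX/OOX..]+0* (1,3)[XOOXX/.OXO.]+0 (1,4)[XOOXX/.OX.O]+0
p4 X@[XOOXX/OOX..]: (1,3)[XOOXX/OOXX.]+0* (1,4)[XOOXX/OOX.X]+0
p5 O@[XOOXX/OOXX.]: (1,4)[XOOXX/OOXXO]+0*
p6 X@[XOOXX/OOXXO] terminal +0; root [.O.XX/.OX..] d7

O's best at [.O.XX/.OX..]: (0,2)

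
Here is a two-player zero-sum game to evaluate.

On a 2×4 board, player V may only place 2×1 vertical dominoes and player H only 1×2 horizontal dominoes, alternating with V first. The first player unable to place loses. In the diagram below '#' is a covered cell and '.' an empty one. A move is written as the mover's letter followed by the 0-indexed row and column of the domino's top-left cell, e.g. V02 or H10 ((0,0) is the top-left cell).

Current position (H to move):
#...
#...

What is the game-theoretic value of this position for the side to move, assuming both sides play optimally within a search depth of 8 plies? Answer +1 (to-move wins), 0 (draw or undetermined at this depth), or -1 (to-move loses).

value(#.../#..., H) = +1

[#.../#...] H move#1: H01:+1/###./#...*, H02:+1/#.##/#..., H11:+1/#.../###., H12:+1/#.../#.##
[###./#...] V move#2: V03:-1/####/#..#*
[####/#..#] H move#3: H11:+1/####/####*
[####/####] end (terminal -1, V#4); searched #.../#... to 8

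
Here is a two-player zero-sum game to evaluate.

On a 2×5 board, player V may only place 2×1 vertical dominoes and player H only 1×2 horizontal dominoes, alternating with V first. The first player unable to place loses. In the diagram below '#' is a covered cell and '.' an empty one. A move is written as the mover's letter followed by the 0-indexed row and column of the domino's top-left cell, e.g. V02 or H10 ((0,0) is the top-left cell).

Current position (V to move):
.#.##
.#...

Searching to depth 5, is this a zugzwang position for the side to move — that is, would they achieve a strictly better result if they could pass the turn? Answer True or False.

zugzwang(.#.##/.#..., V) = False

ply 1, V at .#.##/.#... | V00=-1→##.##/##...; V02=+1→.####/.##..*
ply 2, H at .####/.##.. | H13=-1→.####/.####*
ply 3, V at .####/.#### | V00=+1→#####/#####*
ply 4: #####/##### is terminal -1 (H); from .#.##/.#... depth 5
suppose V passes — search the same position with H to move:
pass> ply 1, H at .#.##/.#... | H12=-1→.#.##/.###.*; H13=-1→.#.##/.#.##
pass> ply 2, V at .#.##/.###. | V00=+1→##.##/####.*
pass> ply 3: ##.##/####. is terminal -1 (H); from .#.##/.#... depth 5
for V: play +1, pass +1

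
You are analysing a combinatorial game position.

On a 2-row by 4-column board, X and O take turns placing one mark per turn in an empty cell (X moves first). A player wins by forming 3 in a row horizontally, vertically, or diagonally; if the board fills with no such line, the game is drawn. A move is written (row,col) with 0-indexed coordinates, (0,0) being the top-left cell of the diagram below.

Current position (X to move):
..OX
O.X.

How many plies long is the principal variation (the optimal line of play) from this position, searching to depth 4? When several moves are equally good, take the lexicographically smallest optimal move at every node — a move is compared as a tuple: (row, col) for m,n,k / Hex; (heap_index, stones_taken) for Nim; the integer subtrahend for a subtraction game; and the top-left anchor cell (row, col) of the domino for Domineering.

PV length from [..OX/O.X.]: 4 plies

ply 1, X at ..OX/O.X. | (0,0)=+0→X.OX/O.X.*; (0,1)=+0→.XOX/O.X.; (1,1)=+0→..OX/OXX.; (1,3)=+0→..OX/O.XX
ply 2, O at X.OX/O.X. | (0,1)=+0→XOOX/O.X.*; (1,1)=+0→X.OX/OOX.; (1,3)=+0→X.OX/O.XO
ply 3, X at XOOX/O.X. | (1,1)=+0→XOOX/OXX.*; (1,3)=+0→XOOX/O.XX
ply 4, O at XOOX/OXX. | (1,3)=+0→XOOX/OXXO*
ply 5: XOOX/OXXO is terminal +0 (X); from ..OX/O.X. depth 4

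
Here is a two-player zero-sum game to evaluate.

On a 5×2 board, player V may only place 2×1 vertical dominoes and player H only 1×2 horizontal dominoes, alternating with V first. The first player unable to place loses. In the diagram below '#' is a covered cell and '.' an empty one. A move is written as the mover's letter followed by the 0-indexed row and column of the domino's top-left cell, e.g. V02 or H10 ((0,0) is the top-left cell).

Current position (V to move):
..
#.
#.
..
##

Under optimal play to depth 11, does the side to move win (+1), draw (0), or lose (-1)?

value(../#./#./../##, V) = -1

p1 V@[../#./#./../##]: V01[.#/##/#./../##]-1* V11[../##/##/../##]-1 V21[../#./##/.#/##]-1
p2 H@[.#/##/#./../##]: H30[.#/##/#./##/##]+1*
p3 V@[.#/##/#./##/##] terminal -1; root [../#./#./../##] d11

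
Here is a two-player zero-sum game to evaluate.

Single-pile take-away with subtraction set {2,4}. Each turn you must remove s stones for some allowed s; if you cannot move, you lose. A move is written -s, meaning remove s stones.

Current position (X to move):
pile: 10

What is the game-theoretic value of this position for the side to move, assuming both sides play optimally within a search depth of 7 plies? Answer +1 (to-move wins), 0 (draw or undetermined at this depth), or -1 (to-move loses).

ply 1, X at 10 | -2=-1→8; -4=+1→6*
ply 2, O at 6 | -2=-1→4*; -4=-1→2
ply 3, X at 4 | -2=-1→2; -4=+1→0*
ply 4: 0 is terminal -1 (O); from 10 depth 7

value(10, X) = +1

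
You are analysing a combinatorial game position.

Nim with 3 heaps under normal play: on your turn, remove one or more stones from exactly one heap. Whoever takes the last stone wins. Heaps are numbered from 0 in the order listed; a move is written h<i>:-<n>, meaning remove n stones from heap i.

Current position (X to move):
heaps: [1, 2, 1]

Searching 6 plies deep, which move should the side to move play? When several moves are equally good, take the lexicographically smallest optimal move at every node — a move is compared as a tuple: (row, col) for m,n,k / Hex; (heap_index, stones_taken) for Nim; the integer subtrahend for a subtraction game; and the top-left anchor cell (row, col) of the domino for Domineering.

X's best at [(1,2,1)]: h1:-2

[(1,2,1)] X move#1: h0:-1:-1/(0,2,1), h1:-1:-1/(1,1,1), h1:-2:+1/(1,0,1)*, h2:-1:-1/(1,2,0)
[(1,0,1)] O move#2: h0:-1:-1/(0,0,1)*, h2:-1:-1/(1,0,0)
[(0,0,1)] X move#3: h2:-1:+1/(0,0,0)*
[(0,0,0)] end (terminal -1, O#4); searched (1,2,1) to 6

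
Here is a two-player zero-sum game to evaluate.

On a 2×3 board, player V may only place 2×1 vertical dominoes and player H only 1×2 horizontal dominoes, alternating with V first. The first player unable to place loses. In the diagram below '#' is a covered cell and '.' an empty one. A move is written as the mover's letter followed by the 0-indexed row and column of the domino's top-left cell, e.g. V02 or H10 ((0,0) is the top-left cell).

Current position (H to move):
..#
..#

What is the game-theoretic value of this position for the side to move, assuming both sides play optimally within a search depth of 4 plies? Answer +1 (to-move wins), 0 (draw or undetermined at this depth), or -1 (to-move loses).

[..#/..#] H move#1: H00:+1/###/..#*, H10:+1/..#/###
[###/..#] end (terminal -1, V#2); searched ..#/..# to 4

value(..#/..#, H) = +1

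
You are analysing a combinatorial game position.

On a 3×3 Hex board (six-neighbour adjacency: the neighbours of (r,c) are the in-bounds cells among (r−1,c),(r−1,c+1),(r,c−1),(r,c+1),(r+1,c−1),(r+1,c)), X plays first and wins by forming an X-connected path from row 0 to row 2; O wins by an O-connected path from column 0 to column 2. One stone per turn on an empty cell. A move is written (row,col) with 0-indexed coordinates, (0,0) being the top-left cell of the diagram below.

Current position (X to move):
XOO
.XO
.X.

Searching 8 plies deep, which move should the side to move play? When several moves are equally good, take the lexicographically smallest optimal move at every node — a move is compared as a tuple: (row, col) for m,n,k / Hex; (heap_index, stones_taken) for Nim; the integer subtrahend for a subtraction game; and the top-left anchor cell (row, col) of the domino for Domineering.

X's best at [XOO/.XO/.X.]: (1,0)

p1 X@[XOO/.XO/.X.]: (1,0)[XOO/XXO/.X.]+1* (2,0)[XOO/.XO/XX.]-1 (2,2)[XOO/.XO/.XX]-1
p2 O@[XOO/XXO/.X.] terminal -1; root [XOO/.XO/.X.] d8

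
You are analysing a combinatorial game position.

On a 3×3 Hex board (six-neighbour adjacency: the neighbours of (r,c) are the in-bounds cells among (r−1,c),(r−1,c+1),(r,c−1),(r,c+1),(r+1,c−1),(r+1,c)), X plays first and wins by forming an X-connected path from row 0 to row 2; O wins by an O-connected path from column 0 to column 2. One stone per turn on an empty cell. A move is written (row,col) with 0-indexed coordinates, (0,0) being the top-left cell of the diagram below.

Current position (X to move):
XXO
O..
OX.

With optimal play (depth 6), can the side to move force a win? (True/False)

X winning at [XXO/O../OX.]: True

[XXO/O../OX.] X move#1: (1,1):+1/XXO/OX./OX.*, (1,2):-1/XXO/O.X/OX., (2,2):-1/XXO/O../OXX
[XXO/OX./OX.] end (terminal -1, O#2); searched XXO/O../OX. to 6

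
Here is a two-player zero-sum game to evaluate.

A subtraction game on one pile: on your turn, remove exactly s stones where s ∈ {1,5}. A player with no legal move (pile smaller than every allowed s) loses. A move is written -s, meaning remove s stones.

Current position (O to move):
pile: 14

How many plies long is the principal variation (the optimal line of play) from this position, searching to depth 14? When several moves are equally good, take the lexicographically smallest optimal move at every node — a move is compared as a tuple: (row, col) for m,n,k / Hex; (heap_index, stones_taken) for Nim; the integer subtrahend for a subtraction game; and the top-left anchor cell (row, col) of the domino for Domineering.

PV length from [14]: 14 plies

p1 O@[14]: -1[13]-1* -5[9]-1
p2 X@[13]: -1[12]+1* -5[8]+1
p3 O@[12]: -1[11]-1* -5[7]-1
p4 X@[11]: -1[10]+1* -5[6]+1
p5 O@[10]: -1[9]-1* -5[5]-1
p6 X@[9]: -1[8]+1* -5[4]+1
p7 O@[8]: -1[7]-1* -5[3]-1
p8 X@[7]: -1[6]+1* -5[2]+1
p9 O@[6]: -1[5]-1* -5[1]-1
p10 X@[5]: -1[4]+1* -5[0]+1
p11 O@[4]: -1[3]-1*
p12 X@[3]: -1[2]+1*
p13 O@[2]: -1[1]-1*
p14 X@[1]: -1[0]+1*
p15 O@[0] terminal -1; root [14] d14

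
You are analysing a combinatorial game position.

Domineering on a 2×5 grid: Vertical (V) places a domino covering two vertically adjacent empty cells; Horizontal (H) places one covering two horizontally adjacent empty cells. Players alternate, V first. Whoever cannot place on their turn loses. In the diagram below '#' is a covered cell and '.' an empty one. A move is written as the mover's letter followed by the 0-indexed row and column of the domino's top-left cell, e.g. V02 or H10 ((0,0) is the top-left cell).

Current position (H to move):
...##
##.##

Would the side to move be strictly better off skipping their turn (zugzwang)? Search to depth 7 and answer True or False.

ply 1, H at ...##/##.## | H00=-1→##.##/##.##; H01=+1→.####/##.##*
ply 2: .####/##.## is terminal -1 (V); from ...##/##.## depth 7
suppose H passes — search the same position with V to move:
pass> ply 1, V at ...##/##.## | V02=-1→..###/#####*
pass> ply 2, H at ..###/##### | H00=+1→#####/#####*
pass> ply 3: #####/##### is terminal -1 (V); from ...##/##.## depth 7
for H: play +1, pass +1

zugzwang(...##/##.##, H) = False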